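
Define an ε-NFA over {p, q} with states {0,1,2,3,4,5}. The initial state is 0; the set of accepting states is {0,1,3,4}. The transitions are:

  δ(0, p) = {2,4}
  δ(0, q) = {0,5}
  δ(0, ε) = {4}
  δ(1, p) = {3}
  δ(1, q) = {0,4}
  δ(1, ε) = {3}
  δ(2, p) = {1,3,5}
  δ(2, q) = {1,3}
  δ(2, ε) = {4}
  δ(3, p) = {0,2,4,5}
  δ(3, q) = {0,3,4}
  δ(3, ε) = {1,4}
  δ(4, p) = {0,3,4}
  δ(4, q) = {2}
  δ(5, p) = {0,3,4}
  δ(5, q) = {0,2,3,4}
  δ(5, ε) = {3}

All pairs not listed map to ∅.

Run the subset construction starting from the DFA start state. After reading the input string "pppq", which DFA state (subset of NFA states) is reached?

Start: {0,4}.
δ(0,p) = {2,4}; δ(4,p) = {0,3,4}.
Union: {0,2,3,4}.
ε-closure gives {0,1,2,3,4}.
After p: {0,1,2,3,4}.
δ(0,p) = {2,4}; δ(1,p) = {3}; δ(2,p) = {1,3,5}; δ(3,p) = {0,2,4,5}; δ(4,p) = {0,3,4}.
Union: {0,1,2,3,4,5}.
After p: {0,1,2,3,4,5}.
δ(0,p) = {2,4}; δ(1,p) = {3}; δ(2,p) = {1,3,5}; δ(3,p) = {0,2,4,5}; δ(4,p) = {0,3,4}; δ(5,p) = {0,3,4}.
Union: {0,1,2,3,4,5}.
After p: {0,1,2,3,4,5}.
δ(0,q) = {0,5}; δ(1,q) = {0,4}; δ(2,q) = {1,3}; δ(3,q) = {0,3,4}; δ(4,q) = {2}; δ(5,q) = {0,2,3,4}.
Union: {0,1,2,3,4,5}.
After q: {0,1,2,3,4,5}.

{0,1,2,3,4,5}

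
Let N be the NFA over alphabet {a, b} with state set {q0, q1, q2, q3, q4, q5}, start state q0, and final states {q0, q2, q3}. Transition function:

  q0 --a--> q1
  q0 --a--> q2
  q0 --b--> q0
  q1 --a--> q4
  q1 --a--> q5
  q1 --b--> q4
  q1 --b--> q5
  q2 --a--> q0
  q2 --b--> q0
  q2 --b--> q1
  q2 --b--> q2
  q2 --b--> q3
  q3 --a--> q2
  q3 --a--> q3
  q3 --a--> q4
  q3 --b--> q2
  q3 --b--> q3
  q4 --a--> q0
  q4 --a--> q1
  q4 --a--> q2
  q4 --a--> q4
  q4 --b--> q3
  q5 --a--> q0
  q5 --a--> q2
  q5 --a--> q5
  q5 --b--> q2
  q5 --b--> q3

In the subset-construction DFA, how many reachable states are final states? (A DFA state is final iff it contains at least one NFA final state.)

Start state of the DFA: {q0}.
{q0} --a--> {q1, q2}  [new]
{q0} --b--> {q0}  [seen]
{q1, q2} --a--> {q0, q4, q5}  [new]
{q1, q2} --b--> {q0, q1, q2, q3, q4, q5}  [new]
{q0, q4, q5} --a--> {q0, q1, q2, q4, q5}  [new]
{q0, q4, q5} --b--> {q0, q2, q3}  [new]
{q0, q1, q2, q3, q4, q5} --a--> {q0, q1, q2, q3, q4, q5}  [seen]
{q0, q1, q2, q3, q4, q5} --b--> {q0, q1, q2, q3, q4, q5}  [seen]
{q0, q1, q2, q4, q5} --a--> {q0, q1, q2, q4, q5}  [seen]
{q0, q1, q2, q4, q5} --b--> {q0, q1, q2, q3, q4, q5}  [seen]
{q0, q2, q3} --a--> {q0, q1, q2, q3, q4}  [new]
{q0, q2, q3} --b--> {q0, q1, q2, q3}  [new]
{q0, q1, q2, q3, q4} --a--> {q0, q1, q2, q3, q4, q5}  [seen]
{q0, q1, q2, q3, q4} --b--> {q0, q1, q2, q3, q4, q5}  [seen]
{q0, q1, q2, q3} --a--> {q0, q1, q2, q3, q4, q5}  [seen]
{q0, q1, q2, q3} --b--> {q0, q1, q2, q3, q4, q5}  [seen]
Reachable DFA states: {q0}, {q1, q2}, {q0, q4, q5}, {q0, q1, q2, q3, q4, q5}, {q0, q1, q2, q4, q5}, {q0, q2, q3}, {q0, q1, q2, q3, q4}, {q0, q1, q2, q3}.
Accepting DFA states (contain an NFA accepting state): {q0}, {q1, q2}, {q0, q4, q5}, {q0, q1, q2, q3, q4, q5}, {q0, q1, q2, q4, q5}, {q0, q2, q3}, {q0, q1, q2, q3, q4}, {q0, q1, q2, q3}.

8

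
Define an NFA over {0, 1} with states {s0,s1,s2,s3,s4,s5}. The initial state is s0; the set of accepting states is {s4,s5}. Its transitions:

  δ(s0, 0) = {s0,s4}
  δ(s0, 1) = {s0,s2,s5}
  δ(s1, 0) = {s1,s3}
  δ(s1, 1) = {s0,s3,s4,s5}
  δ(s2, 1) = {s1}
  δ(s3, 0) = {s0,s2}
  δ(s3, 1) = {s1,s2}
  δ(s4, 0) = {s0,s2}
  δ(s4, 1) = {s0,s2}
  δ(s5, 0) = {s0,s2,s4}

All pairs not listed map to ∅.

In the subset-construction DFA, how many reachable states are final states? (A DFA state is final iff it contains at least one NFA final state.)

Start state of the DFA: {s0}.
{s0} --0--> {s0,s4}  [new]
{s0} --1--> {s0,s2,s5}  [new]
{s0,s4} --0--> {s0,s2,s4}  [new]
{s0,s4} --1--> {s0,s2,s5}  [seen]
{s0,s2,s5} --0--> {s0,s2,s4}  [seen]
{s0,s2,s5} --1--> {s0,s1,s2,s5}  [new]
{s0,s2,s4} --0--> {s0,s2,s4}  [seen]
{s0,s2,s4} --1--> {s0,s1,s2,s5}  [seen]
{s0,s1,s2,s5} --0--> {s0,s1,s2,s3,s4}  [new]
{s0,s1,s2,s5} --1--> {s0,s1,s2,s3,s4,s5}  [new]
{s0,s1,s2,s3,s4} --0--> {s0,s1,s2,s3,s4}  [seen]
{s0,s1,s2,s3,s4} --1--> {s0,s1,s2,s3,s4,s5}  [seen]
{s0,s1,s2,s3,s4,s5} --0--> {s0,s1,s2,s3,s4}  [seen]
{s0,s1,s2,s3,s4,s5} --1--> {s0,s1,s2,s3,s4,s5}  [seen]
Reachable DFA states: {s0}, {s0,s4}, {s0,s2,s5}, {s0,s2,s4}, {s0,s1,s2,s5}, {s0,s1,s2,s3,s4}, {s0,s1,s2,s3,s4,s5}.
Accepting DFA states (contain an NFA accepting state): {s0,s4}, {s0,s2,s5}, {s0,s2,s4}, {s0,s1,s2,s5}, {s0,s1,s2,s3,s4}, {s0,s1,s2,s3,s4,s5}.

6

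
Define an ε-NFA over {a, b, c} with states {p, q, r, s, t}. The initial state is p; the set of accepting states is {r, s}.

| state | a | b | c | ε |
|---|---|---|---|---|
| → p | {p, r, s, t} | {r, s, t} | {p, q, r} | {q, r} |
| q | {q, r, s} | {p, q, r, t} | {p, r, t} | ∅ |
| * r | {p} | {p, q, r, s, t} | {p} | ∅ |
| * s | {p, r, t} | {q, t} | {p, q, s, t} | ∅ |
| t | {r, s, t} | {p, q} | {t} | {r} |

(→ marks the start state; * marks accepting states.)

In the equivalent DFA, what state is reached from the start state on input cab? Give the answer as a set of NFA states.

Start: {p, q, r}.
δ(p,c) = {p, q, r}; δ(q,c) = {p, r, t}; δ(r,c) = {p}.
Union: {p, q, r, t}.
After c: {p, q, r, t}.
δ(p,a) = {p, r, s, t}; δ(q,a) = {q, r, s}; δ(r,a) = {p}; δ(t,a) = {r, s, t}.
Union: {p, q, r, s, t}.
After a: {p, q, r, s, t}.
δ(p,b) = {r, s, t}; δ(q,b) = {p, q, r, t}; δ(r,b) = {p, q, r, s, t}; δ(s,b) = {q, t}; δ(t,b) = {p, q}.
Union: {p, q, r, s, t}.
After b: {p, q, r, s, t}.

{p, q, r, s, t}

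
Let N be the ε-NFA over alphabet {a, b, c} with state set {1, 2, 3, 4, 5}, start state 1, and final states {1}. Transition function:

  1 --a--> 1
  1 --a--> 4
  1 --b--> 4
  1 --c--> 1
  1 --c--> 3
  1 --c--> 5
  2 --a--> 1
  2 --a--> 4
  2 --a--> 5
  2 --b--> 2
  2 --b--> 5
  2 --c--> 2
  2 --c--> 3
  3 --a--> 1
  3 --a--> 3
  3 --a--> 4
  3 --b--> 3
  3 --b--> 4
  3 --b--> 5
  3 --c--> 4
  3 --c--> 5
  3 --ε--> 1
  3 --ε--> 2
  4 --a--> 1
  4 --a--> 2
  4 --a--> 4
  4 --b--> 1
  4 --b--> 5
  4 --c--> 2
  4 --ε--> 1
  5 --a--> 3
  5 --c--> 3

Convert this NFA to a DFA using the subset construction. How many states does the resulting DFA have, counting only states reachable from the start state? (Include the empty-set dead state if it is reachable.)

Start state of the DFA: {1} (ε-closure of the NFA start).
{1} --a--> {1, 4}  [new]
{1} --b--> {1, 4}  [seen]
{1} --c--> {1, 2, 3, 5}  [new]
{1, 4} --a--> {1, 2, 4}  [new]
{1, 4} --b--> {1, 4, 5}  [new]
{1, 4} --c--> {1, 2, 3, 5}  [seen]
{1, 2, 3, 5} --a--> {1, 2, 3, 4, 5}  [new]
{1, 2, 3, 5} --b--> {1, 2, 3, 4, 5}  [seen]
{1, 2, 3, 5} --c--> {1, 2, 3, 4, 5}  [seen]
{1, 2, 4} --a--> {1, 2, 4, 5}  [new]
{1, 2, 4} --b--> {1, 2, 4, 5}  [seen]
{1, 2, 4} --c--> {1, 2, 3, 5}  [seen]
{1, 4, 5} --a--> {1, 2, 3, 4}  [new]
{1, 4, 5} --b--> {1, 4, 5}  [seen]
{1, 4, 5} --c--> {1, 2, 3, 5}  [seen]
{1, 2, 3, 4, 5} --a--> {1, 2, 3, 4, 5}  [seen]
{1, 2, 3, 4, 5} --b--> {1, 2, 3, 4, 5}  [seen]
{1, 2, 3, 4, 5} --c--> {1, 2, 3, 4, 5}  [seen]
{1, 2, 4, 5} --a--> {1, 2, 3, 4, 5}  [seen]
{1, 2, 4, 5} --b--> {1, 2, 4, 5}  [seen]
{1, 2, 4, 5} --c--> {1, 2, 3, 5}  [seen]
{1, 2, 3, 4} --a--> {1, 2, 3, 4, 5}  [seen]
{1, 2, 3, 4} --b--> {1, 2, 3, 4, 5}  [seen]
{1, 2, 3, 4} --c--> {1, 2, 3, 4, 5}  [seen]
Reachable DFA states: {1}, {1, 4}, {1, 2, 3, 5}, {1, 2, 4}, {1, 4, 5}, {1, 2, 3, 4, 5}, {1, 2, 4, 5}, {1, 2, 3, 4}.

8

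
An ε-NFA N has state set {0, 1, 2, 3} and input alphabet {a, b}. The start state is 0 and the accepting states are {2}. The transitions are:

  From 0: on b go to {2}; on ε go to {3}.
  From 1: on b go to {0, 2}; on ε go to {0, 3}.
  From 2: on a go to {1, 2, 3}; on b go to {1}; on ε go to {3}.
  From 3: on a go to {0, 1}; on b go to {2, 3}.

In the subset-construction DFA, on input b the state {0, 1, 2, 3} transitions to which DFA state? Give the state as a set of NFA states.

δ(0,b) = {2}; δ(1,b) = {0, 2}; δ(2,b) = {1}; δ(3,b) = {2, 3}.
Union: {0, 1, 2, 3}.

{0, 1, 2, 3}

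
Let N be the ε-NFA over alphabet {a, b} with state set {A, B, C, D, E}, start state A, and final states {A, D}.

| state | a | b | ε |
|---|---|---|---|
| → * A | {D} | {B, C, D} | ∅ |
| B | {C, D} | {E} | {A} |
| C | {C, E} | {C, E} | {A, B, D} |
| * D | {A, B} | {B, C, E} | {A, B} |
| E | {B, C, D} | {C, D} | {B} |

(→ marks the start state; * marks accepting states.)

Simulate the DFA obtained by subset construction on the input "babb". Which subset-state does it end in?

Start: {A}.
δ(A,b) = {B, C, D}.
Union: {B, C, D}.
ε-closure gives {A, B, C, D}.
After b: {A, B, C, D}.
δ(A,a) = {D}; δ(B,a) = {C, D}; δ(C,a) = {C, E}; δ(D,a) = {A, B}.
Union: {A, B, C, D, E}.
After a: {A, B, C, D, E}.
δ(A,b) = {B, C, D}; δ(B,b) = {E}; δ(C,b) = {C, E}; δ(D,b) = {B, C, E}; δ(E,b) = {C, D}.
Union: {B, C, D, E}.
ε-closure gives {A, B, C, D, E}.
After b: {A, B, C, D, E}.
δ(A,b) = {B, C, D}; δ(B,b) = {E}; δ(C,b) = {C, E}; δ(D,b) = {B, C, E}; δ(E,b) = {C, D}.
Union: {B, C, D, E}.
ε-closure gives {A, B, C, D, E}.
After b: {A, B, C, D, E}.

{A, B, C, D, E}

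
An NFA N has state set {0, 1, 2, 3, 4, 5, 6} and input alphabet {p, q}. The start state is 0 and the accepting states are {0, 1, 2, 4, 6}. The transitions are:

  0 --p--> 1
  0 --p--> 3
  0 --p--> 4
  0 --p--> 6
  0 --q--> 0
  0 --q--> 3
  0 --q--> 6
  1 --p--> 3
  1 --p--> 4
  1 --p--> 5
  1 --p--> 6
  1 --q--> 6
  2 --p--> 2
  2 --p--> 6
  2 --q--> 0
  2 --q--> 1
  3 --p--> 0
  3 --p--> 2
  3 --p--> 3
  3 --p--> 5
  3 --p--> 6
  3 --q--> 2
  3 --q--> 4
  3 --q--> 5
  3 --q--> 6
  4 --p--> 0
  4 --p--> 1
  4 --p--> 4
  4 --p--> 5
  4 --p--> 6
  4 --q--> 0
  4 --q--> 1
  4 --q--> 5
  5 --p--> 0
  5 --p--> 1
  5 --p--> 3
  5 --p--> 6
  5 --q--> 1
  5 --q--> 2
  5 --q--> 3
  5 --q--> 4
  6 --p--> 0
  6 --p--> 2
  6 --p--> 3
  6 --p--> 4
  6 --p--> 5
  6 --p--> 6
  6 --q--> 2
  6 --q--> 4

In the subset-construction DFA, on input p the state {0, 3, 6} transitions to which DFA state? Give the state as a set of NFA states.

δ(0,p) = {1, 3, 4, 6}; δ(3,p) = {0, 2, 3, 5, 6}; δ(6,p) = {0, 2, 3, 4, 5, 6}.
Union: {0, 1, 2, 3, 4, 5, 6}.

{0, 1, 2, 3, 4, 5, 6}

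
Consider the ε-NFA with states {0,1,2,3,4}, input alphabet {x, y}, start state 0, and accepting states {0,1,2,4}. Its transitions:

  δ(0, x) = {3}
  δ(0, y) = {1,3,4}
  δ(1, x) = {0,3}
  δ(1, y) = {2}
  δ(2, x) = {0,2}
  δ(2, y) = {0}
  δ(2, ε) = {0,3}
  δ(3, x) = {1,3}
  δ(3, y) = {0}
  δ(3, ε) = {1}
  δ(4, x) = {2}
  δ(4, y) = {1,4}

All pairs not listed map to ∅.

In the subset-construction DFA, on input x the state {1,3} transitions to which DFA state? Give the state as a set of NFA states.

{0,1,3}

δ(1,x) = {0,3}; δ(3,x) = {1,3}.
Union: {0,1,3}.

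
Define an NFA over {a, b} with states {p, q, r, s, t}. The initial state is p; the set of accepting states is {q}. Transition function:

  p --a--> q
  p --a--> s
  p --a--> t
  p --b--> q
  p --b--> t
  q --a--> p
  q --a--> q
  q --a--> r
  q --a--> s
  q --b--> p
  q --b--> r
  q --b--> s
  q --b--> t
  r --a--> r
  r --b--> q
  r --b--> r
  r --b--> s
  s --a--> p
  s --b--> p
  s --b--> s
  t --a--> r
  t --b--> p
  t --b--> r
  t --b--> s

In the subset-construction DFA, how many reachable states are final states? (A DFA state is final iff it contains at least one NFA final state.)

Start state of the DFA: {p}.
{p} --a--> {q, s, t}  [new]
{p} --b--> {q, t}  [new]
{q, s, t} --a--> {p, q, r, s}  [new]
{q, s, t} --b--> {p, r, s, t}  [new]
{q, t} --a--> {p, q, r, s}  [seen]
{q, t} --b--> {p, r, s, t}  [seen]
{p, q, r, s} --a--> {p, q, r, s, t}  [new]
{p, q, r, s} --b--> {p, q, r, s, t}  [seen]
{p, r, s, t} --a--> {p, q, r, s, t}  [seen]
{p, r, s, t} --b--> {p, q, r, s, t}  [seen]
{p, q, r, s, t} --a--> {p, q, r, s, t}  [seen]
{p, q, r, s, t} --b--> {p, q, r, s, t}  [seen]
Reachable DFA states: {p}, {q, s, t}, {q, t}, {p, q, r, s}, {p, r, s, t}, {p, q, r, s, t}.
Accepting DFA states (contain an NFA accepting state): {q, s, t}, {q, t}, {p, q, r, s}, {p, q, r, s, t}.

4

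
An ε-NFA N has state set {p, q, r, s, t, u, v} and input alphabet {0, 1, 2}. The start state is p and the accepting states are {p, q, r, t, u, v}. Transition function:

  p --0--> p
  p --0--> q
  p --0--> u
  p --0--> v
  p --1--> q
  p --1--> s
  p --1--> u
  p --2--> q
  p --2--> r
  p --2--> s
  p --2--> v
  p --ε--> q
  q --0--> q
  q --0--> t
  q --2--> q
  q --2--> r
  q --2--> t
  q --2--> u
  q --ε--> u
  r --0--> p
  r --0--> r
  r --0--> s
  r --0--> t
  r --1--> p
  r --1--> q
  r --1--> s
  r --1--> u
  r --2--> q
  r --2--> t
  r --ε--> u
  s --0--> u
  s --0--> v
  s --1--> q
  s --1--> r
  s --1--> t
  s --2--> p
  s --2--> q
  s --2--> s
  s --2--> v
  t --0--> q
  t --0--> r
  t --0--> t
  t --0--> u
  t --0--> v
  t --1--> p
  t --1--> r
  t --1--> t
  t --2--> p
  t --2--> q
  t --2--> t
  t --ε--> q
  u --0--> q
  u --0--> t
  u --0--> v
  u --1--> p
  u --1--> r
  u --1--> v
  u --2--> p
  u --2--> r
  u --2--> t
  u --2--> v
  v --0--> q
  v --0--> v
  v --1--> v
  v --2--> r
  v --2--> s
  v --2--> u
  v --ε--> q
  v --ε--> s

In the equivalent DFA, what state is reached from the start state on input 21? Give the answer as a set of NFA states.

Start: {p, q, u}.
δ(p,2) = {q, r, s, v}; δ(q,2) = {q, r, t, u}; δ(u,2) = {p, r, t, v}.
Union: {p, q, r, s, t, u, v}.
After 2: {p, q, r, s, t, u, v}.
δ(p,1) = {q, s, u}; δ(q,1) = ∅; δ(r,1) = {p, q, s, u}; δ(s,1) = {q, r, t}; δ(t,1) = {p, r, t}; δ(u,1) = {p, r, v}; δ(v,1) = {v}.
Union: {p, q, r, s, t, u, v}.
After 1: {p, q, r, s, t, u, v}.

{p, q, r, s, t, u, v}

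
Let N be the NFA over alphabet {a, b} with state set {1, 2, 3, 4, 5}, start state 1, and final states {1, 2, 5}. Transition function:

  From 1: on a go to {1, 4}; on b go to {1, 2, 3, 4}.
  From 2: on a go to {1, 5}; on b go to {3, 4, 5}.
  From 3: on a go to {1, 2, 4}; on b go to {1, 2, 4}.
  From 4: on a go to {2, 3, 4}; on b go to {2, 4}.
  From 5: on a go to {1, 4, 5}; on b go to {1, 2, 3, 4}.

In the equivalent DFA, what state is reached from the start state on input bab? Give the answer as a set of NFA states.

Start: {1}.
δ(1,b) = {1, 2, 3, 4}.
Union: {1, 2, 3, 4}.
After b: {1, 2, 3, 4}.
δ(1,a) = {1, 4}; δ(2,a) = {1, 5}; δ(3,a) = {1, 2, 4}; δ(4,a) = {2, 3, 4}.
Union: {1, 2, 3, 4, 5}.
After a: {1, 2, 3, 4, 5}.
δ(1,b) = {1, 2, 3, 4}; δ(2,b) = {3, 4, 5}; δ(3,b) = {1, 2, 4}; δ(4,b) = {2, 4}; δ(5,b) = {1, 2, 3, 4}.
Union: {1, 2, 3, 4, 5}.
After b: {1, 2, 3, 4, 5}.

{1, 2, 3, 4, 5}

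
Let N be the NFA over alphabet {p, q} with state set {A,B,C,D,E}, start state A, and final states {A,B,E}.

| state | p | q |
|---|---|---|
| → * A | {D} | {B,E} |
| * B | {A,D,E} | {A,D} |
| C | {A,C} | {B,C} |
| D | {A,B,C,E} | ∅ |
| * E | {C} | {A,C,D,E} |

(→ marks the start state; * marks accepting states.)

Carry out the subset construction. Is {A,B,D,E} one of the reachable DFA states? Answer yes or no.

no

Start state of the DFA: {A}.
{A} --p--> {D}  [new]
{A} --q--> {B,E}  [new]
{D} --p--> {A,B,C,E}  [new]
{D} --q--> ∅  [new]
{B,E} --p--> {A,C,D,E}  [new]
{B,E} --q--> {A,C,D,E}  [seen]
{A,B,C,E} --p--> {A,C,D,E}  [seen]
{A,B,C,E} --q--> {A,B,C,D,E}  [new]
∅ --p--> ∅  [seen]
∅ --q--> ∅  [seen]
{A,C,D,E} --p--> {A,B,C,D,E}  [seen]
{A,C,D,E} --q--> {A,B,C,D,E}  [seen]
{A,B,C,D,E} --p--> {A,B,C,D,E}  [seen]
{A,B,C,D,E} --q--> {A,B,C,D,E}  [seen]
Reachable DFA states: {A}, {D}, {B,E}, {A,B,C,E}, ∅, {A,C,D,E}, {A,B,C,D,E}.
{A,B,D,E} is not among them.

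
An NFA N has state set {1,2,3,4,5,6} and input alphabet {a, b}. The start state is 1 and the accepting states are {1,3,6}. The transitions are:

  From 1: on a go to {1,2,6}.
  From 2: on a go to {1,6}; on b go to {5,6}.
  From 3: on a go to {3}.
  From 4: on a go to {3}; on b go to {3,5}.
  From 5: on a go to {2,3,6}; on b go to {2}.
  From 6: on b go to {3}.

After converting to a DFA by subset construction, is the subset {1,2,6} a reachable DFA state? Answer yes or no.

Start state of the DFA: {1}.
{1} --a--> {1,2,6}  [new]
{1} --b--> ∅  [new]
{1,2,6} --a--> {1,2,6}  [seen]
{1,2,6} --b--> {3,5,6}  [new]
∅ --a--> ∅  [seen]
∅ --b--> ∅  [seen]
{3,5,6} --a--> {2,3,6}  [new]
{3,5,6} --b--> {2,3}  [new]
{2,3,6} --a--> {1,3,6}  [new]
{2,3,6} --b--> {3,5,6}  [seen]
{2,3} --a--> {1,3,6}  [seen]
{2,3} --b--> {5,6}  [new]
{1,3,6} --a--> {1,2,3,6}  [new]
{1,3,6} --b--> {3}  [new]
{5,6} --a--> {2,3,6}  [seen]
{5,6} --b--> {2,3}  [seen]
{1,2,3,6} --a--> {1,2,3,6}  [seen]
{1,2,3,6} --b--> {3,5,6}  [seen]
{3} --a--> {3}  [seen]
{3} --b--> ∅  [seen]
Reachable DFA states: {1}, {1,2,6}, ∅, {3,5,6}, {2,3,6}, {2,3}, {1,3,6}, {5,6}, {1,2,3,6}, {3}.
{1,2,6} is among them.

yes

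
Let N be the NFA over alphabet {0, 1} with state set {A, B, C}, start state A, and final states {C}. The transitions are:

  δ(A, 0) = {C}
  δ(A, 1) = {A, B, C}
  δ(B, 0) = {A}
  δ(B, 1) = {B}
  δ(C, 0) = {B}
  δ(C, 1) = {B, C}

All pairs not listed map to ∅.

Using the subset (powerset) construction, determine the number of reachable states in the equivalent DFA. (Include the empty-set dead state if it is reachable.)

7

Start state of the DFA: {A}.
{A} --0--> {C}  [new]
{A} --1--> {A, B, C}  [new]
{C} --0--> {B}  [new]
{C} --1--> {B, C}  [new]
{A, B, C} --0--> {A, B, C}  [seen]
{A, B, C} --1--> {A, B, C}  [seen]
{B} --0--> {A}  [seen]
{B} --1--> {B}  [seen]
{B, C} --0--> {A, B}  [new]
{B, C} --1--> {B, C}  [seen]
{A, B} --0--> {A, C}  [new]
{A, B} --1--> {A, B, C}  [seen]
{A, C} --0--> {B, C}  [seen]
{A, C} --1--> {A, B, C}  [seen]
Reachable DFA states: {A}, {C}, {A, B, C}, {B}, {B, C}, {A, B}, {A, C}.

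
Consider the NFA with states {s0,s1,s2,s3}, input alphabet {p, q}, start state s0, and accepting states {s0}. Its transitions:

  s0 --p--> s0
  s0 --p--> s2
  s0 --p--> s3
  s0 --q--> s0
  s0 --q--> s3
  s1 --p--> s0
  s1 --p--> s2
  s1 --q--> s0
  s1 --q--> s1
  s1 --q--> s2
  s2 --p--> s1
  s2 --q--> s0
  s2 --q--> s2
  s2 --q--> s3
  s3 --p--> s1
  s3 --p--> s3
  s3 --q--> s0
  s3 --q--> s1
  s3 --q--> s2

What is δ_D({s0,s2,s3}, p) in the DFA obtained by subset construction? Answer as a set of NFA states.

{s0,s1,s2,s3}

δ(s0,p) = {s0,s2,s3}; δ(s2,p) = {s1}; δ(s3,p) = {s1,s3}.
Union: {s0,s1,s2,s3}.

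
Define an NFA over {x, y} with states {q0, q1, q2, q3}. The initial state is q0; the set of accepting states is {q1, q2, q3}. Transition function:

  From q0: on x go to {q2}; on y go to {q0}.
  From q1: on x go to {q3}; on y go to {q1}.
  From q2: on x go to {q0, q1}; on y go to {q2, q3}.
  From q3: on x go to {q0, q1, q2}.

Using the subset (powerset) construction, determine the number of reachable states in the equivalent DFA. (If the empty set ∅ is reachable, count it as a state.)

6

Start state of the DFA: {q0}.
{q0} --x--> {q2}  [new]
{q0} --y--> {q0}  [seen]
{q2} --x--> {q0, q1}  [new]
{q2} --y--> {q2, q3}  [new]
{q0, q1} --x--> {q2, q3}  [seen]
{q0, q1} --y--> {q0, q1}  [seen]
{q2, q3} --x--> {q0, q1, q2}  [new]
{q2, q3} --y--> {q2, q3}  [seen]
{q0, q1, q2} --x--> {q0, q1, q2, q3}  [new]
{q0, q1, q2} --y--> {q0, q1, q2, q3}  [seen]
{q0, q1, q2, q3} --x--> {q0, q1, q2, q3}  [seen]
{q0, q1, q2, q3} --y--> {q0, q1, q2, q3}  [seen]
Reachable DFA states: {q0}, {q2}, {q0, q1}, {q2, q3}, {q0, q1, q2}, {q0, q1, q2, q3}.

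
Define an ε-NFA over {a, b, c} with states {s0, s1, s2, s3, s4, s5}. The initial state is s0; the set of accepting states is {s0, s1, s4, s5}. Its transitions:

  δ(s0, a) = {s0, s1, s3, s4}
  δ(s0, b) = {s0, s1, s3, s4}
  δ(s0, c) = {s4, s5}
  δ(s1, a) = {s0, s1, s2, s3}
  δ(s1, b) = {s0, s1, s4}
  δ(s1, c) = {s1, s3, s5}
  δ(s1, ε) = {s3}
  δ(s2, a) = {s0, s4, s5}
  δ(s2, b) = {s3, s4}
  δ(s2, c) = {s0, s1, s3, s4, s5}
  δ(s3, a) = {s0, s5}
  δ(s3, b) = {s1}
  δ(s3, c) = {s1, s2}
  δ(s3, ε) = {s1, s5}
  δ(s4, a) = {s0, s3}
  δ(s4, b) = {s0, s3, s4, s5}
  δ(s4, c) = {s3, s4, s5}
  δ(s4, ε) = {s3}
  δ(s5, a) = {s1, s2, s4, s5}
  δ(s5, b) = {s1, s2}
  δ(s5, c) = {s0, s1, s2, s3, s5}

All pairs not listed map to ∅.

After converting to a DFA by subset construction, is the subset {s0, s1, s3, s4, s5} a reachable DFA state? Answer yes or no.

Start state of the DFA: {s0} (ε-closure of the NFA start).
{s0} --a--> {s0, s1, s3, s4, s5}  [new]
{s0} --b--> {s0, s1, s3, s4, s5}  [seen]
{s0} --c--> {s1, s3, s4, s5}  [new]
{s0, s1, s3, s4, s5} --a--> {s0, s1, s2, s3, s4, s5}  [new]
{s0, s1, s3, s4, s5} --b--> {s0, s1, s2, s3, s4, s5}  [seen]
{s0, s1, s3, s4, s5} --c--> {s0, s1, s2, s3, s4, s5}  [seen]
{s1, s3, s4, s5} --a--> {s0, s1, s2, s3, s4, s5}  [seen]
{s1, s3, s4, s5} --b--> {s0, s1, s2, s3, s4, s5}  [seen]
{s1, s3, s4, s5} --c--> {s0, s1, s2, s3, s4, s5}  [seen]
{s0, s1, s2, s3, s4, s5} --a--> {s0, s1, s2, s3, s4, s5}  [seen]
{s0, s1, s2, s3, s4, s5} --b--> {s0, s1, s2, s3, s4, s5}  [seen]
{s0, s1, s2, s3, s4, s5} --c--> {s0, s1, s2, s3, s4, s5}  [seen]
Reachable DFA states: {s0}, {s0, s1, s3, s4, s5}, {s1, s3, s4, s5}, {s0, s1, s2, s3, s4, s5}.
{s0, s1, s3, s4, s5} is among them.

yes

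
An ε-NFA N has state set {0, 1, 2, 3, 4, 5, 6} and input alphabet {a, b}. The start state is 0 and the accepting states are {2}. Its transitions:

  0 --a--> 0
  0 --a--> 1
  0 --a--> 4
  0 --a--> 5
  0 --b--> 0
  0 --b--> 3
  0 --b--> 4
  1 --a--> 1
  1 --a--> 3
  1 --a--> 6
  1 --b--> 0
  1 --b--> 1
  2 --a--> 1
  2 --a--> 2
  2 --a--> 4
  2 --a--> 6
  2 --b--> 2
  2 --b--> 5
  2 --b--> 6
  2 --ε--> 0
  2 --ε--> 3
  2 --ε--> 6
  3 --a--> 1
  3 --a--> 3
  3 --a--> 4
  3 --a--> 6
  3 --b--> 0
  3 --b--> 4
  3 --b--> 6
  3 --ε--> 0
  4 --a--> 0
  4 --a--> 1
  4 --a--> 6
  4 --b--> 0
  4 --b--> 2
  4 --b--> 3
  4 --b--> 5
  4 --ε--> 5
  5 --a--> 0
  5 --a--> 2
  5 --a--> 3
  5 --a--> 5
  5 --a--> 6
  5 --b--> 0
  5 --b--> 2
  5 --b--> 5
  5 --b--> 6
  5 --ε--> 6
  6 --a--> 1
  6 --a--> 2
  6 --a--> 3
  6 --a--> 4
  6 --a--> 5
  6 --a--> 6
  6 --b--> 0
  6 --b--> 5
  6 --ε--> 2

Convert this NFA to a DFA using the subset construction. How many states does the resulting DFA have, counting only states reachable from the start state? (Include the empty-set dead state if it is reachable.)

Start state of the DFA: {0} (ε-closure of the NFA start).
{0} --a--> {0, 1, 2, 3, 4, 5, 6}  [new]
{0} --b--> {0, 2, 3, 4, 5, 6}  [new]
{0, 1, 2, 3, 4, 5, 6} --a--> {0, 1, 2, 3, 4, 5, 6}  [seen]
{0, 1, 2, 3, 4, 5, 6} --b--> {0, 1, 2, 3, 4, 5, 6}  [seen]
{0, 2, 3, 4, 5, 6} --a--> {0, 1, 2, 3, 4, 5, 6}  [seen]
{0, 2, 3, 4, 5, 6} --b--> {0, 2, 3, 4, 5, 6}  [seen]
Reachable DFA states: {0}, {0, 1, 2, 3, 4, 5, 6}, {0, 2, 3, 4, 5, 6}.

3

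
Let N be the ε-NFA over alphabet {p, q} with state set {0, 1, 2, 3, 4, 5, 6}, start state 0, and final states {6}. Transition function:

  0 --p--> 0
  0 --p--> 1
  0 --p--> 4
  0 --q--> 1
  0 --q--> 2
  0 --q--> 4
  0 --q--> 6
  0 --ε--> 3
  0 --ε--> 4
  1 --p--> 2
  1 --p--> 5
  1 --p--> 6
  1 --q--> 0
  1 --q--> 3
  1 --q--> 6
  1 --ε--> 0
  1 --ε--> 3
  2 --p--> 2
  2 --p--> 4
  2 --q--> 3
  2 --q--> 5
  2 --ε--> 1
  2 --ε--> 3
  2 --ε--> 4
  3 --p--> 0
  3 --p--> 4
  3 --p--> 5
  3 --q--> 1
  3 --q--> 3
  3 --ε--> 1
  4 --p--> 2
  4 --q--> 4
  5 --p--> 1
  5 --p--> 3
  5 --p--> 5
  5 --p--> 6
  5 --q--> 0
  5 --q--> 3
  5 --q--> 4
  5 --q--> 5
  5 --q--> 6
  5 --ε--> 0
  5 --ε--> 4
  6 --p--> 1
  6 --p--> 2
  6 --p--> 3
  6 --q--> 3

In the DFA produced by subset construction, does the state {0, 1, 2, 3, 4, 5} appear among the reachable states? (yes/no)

Start state of the DFA: {0, 1, 3, 4} (ε-closure of the NFA start).
{0, 1, 3, 4} --p--> {0, 1, 2, 3, 4, 5, 6}  [new]
{0, 1, 3, 4} --q--> {0, 1, 2, 3, 4, 6}  [new]
{0, 1, 2, 3, 4, 5, 6} --p--> {0, 1, 2, 3, 4, 5, 6}  [seen]
{0, 1, 2, 3, 4, 5, 6} --q--> {0, 1, 2, 3, 4, 5, 6}  [seen]
{0, 1, 2, 3, 4, 6} --p--> {0, 1, 2, 3, 4, 5, 6}  [seen]
{0, 1, 2, 3, 4, 6} --q--> {0, 1, 2, 3, 4, 5, 6}  [seen]
Reachable DFA states: {0, 1, 3, 4}, {0, 1, 2, 3, 4, 5, 6}, {0, 1, 2, 3, 4, 6}.
{0, 1, 2, 3, 4, 5} is not among them.

no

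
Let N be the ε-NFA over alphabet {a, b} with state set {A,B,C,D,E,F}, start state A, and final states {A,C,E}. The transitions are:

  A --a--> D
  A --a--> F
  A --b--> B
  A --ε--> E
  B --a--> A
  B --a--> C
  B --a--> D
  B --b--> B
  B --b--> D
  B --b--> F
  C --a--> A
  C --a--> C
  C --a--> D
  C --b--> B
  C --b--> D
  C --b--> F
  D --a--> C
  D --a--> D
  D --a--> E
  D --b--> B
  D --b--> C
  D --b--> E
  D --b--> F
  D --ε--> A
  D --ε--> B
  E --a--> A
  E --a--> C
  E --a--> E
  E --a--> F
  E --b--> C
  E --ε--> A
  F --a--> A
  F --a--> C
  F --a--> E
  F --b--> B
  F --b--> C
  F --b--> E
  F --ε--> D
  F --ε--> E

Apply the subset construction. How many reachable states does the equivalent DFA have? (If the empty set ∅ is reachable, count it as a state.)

5

Start state of the DFA: {A,E} (ε-closure of the NFA start).
{A,E} --a--> {A,B,C,D,E,F}  [new]
{A,E} --b--> {B,C}  [new]
{A,B,C,D,E,F} --a--> {A,B,C,D,E,F}  [seen]
{A,B,C,D,E,F} --b--> {A,B,C,D,E,F}  [seen]
{B,C} --a--> {A,B,C,D,E}  [new]
{B,C} --b--> {A,B,D,E,F}  [new]
{A,B,C,D,E} --a--> {A,B,C,D,E,F}  [seen]
{A,B,C,D,E} --b--> {A,B,C,D,E,F}  [seen]
{A,B,D,E,F} --a--> {A,B,C,D,E,F}  [seen]
{A,B,D,E,F} --b--> {A,B,C,D,E,F}  [seen]
Reachable DFA states: {A,E}, {A,B,C,D,E,F}, {B,C}, {A,B,C,D,E}, {A,B,D,E,F}.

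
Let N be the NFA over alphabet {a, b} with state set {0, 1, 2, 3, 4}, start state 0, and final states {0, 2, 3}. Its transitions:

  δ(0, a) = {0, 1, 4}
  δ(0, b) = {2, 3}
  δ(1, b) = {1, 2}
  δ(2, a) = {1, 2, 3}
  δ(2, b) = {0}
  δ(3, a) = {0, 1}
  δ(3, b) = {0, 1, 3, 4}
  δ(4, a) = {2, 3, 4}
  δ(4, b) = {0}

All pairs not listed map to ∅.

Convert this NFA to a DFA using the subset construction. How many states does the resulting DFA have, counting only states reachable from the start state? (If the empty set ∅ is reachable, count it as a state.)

6

Start state of the DFA: {0}.
{0} --a--> {0, 1, 4}  [new]
{0} --b--> {2, 3}  [new]
{0, 1, 4} --a--> {0, 1, 2, 3, 4}  [new]
{0, 1, 4} --b--> {0, 1, 2, 3}  [new]
{2, 3} --a--> {0, 1, 2, 3}  [seen]
{2, 3} --b--> {0, 1, 3, 4}  [new]
{0, 1, 2, 3, 4} --a--> {0, 1, 2, 3, 4}  [seen]
{0, 1, 2, 3, 4} --b--> {0, 1, 2, 3, 4}  [seen]
{0, 1, 2, 3} --a--> {0, 1, 2, 3, 4}  [seen]
{0, 1, 2, 3} --b--> {0, 1, 2, 3, 4}  [seen]
{0, 1, 3, 4} --a--> {0, 1, 2, 3, 4}  [seen]
{0, 1, 3, 4} --b--> {0, 1, 2, 3, 4}  [seen]
Reachable DFA states: {0}, {0, 1, 4}, {2, 3}, {0, 1, 2, 3, 4}, {0, 1, 2, 3}, {0, 1, 3, 4}.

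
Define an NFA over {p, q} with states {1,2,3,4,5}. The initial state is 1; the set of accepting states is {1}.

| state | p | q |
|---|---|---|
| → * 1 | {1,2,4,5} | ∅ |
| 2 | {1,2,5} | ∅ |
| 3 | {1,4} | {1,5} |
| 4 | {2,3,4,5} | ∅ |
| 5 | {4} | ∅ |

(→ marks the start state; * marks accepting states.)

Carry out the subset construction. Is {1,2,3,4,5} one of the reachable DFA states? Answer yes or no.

yes

Start state of the DFA: {1}.
{1} --p--> {1,2,4,5}  [new]
{1} --q--> ∅  [new]
{1,2,4,5} --p--> {1,2,3,4,5}  [new]
{1,2,4,5} --q--> ∅  [seen]
∅ --p--> ∅  [seen]
∅ --q--> ∅  [seen]
{1,2,3,4,5} --p--> {1,2,3,4,5}  [seen]
{1,2,3,4,5} --q--> {1,5}  [new]
{1,5} --p--> {1,2,4,5}  [seen]
{1,5} --q--> ∅  [seen]
Reachable DFA states: {1}, {1,2,4,5}, ∅, {1,2,3,4,5}, {1,5}.
{1,2,3,4,5} is among them.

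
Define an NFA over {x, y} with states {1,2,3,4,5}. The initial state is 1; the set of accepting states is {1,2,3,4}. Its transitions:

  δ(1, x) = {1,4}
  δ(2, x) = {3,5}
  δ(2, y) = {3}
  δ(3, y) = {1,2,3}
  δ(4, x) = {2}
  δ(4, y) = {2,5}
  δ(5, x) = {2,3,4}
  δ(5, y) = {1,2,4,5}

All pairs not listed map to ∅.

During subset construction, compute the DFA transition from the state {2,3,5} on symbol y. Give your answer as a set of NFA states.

{1,2,3,4,5}

δ(2,y) = {3}; δ(3,y) = {1,2,3}; δ(5,y) = {1,2,4,5}.
Union: {1,2,3,4,5}.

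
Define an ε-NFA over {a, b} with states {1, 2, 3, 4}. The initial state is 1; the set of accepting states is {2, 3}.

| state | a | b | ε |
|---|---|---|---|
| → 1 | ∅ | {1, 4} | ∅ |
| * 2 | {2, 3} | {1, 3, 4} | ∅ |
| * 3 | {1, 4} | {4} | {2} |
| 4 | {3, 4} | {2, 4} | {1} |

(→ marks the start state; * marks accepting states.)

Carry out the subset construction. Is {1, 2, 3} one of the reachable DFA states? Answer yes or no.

Start state of the DFA: {1} (ε-closure of the NFA start).
{1} --a--> ∅  [new]
{1} --b--> {1, 4}  [new]
∅ --a--> ∅  [seen]
∅ --b--> ∅  [seen]
{1, 4} --a--> {1, 2, 3, 4}  [new]
{1, 4} --b--> {1, 2, 4}  [new]
{1, 2, 3, 4} --a--> {1, 2, 3, 4}  [seen]
{1, 2, 3, 4} --b--> {1, 2, 3, 4}  [seen]
{1, 2, 4} --a--> {1, 2, 3, 4}  [seen]
{1, 2, 4} --b--> {1, 2, 3, 4}  [seen]
Reachable DFA states: {1}, ∅, {1, 4}, {1, 2, 3, 4}, {1, 2, 4}.
{1, 2, 3} is not among them.

no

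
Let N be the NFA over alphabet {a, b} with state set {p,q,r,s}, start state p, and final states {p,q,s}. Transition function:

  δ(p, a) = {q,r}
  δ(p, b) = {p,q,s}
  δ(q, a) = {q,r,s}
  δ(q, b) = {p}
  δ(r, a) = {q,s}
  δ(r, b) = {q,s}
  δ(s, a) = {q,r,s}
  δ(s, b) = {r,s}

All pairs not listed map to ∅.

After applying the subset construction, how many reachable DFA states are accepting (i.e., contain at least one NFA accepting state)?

Start state of the DFA: {p}.
{p} --a--> {q,r}  [new]
{p} --b--> {p,q,s}  [new]
{q,r} --a--> {q,r,s}  [new]
{q,r} --b--> {p,q,s}  [seen]
{p,q,s} --a--> {q,r,s}  [seen]
{p,q,s} --b--> {p,q,r,s}  [new]
{q,r,s} --a--> {q,r,s}  [seen]
{q,r,s} --b--> {p,q,r,s}  [seen]
{p,q,r,s} --a--> {q,r,s}  [seen]
{p,q,r,s} --b--> {p,q,r,s}  [seen]
Reachable DFA states: {p}, {q,r}, {p,q,s}, {q,r,s}, {p,q,r,s}.
Accepting DFA states (contain an NFA accepting state): {p}, {q,r}, {p,q,s}, {q,r,s}, {p,q,r,s}.

5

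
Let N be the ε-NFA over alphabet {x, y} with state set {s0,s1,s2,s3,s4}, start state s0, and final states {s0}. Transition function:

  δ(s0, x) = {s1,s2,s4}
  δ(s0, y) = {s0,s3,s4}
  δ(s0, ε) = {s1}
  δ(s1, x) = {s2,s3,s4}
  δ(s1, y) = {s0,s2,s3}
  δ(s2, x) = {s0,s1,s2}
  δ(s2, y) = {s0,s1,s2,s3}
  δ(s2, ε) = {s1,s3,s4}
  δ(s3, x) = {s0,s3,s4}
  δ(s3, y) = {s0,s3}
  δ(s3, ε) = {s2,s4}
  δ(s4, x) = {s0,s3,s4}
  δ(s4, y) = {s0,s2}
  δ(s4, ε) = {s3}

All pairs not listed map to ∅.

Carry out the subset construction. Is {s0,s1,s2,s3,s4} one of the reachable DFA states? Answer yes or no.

yes

Start state of the DFA: {s0,s1} (ε-closure of the NFA start).
{s0,s1} --x--> {s1,s2,s3,s4}  [new]
{s0,s1} --y--> {s0,s1,s2,s3,s4}  [new]
{s1,s2,s3,s4} --x--> {s0,s1,s2,s3,s4}  [seen]
{s1,s2,s3,s4} --y--> {s0,s1,s2,s3,s4}  [seen]
{s0,s1,s2,s3,s4} --x--> {s0,s1,s2,s3,s4}  [seen]
{s0,s1,s2,s3,s4} --y--> {s0,s1,s2,s3,s4}  [seen]
Reachable DFA states: {s0,s1}, {s1,s2,s3,s4}, {s0,s1,s2,s3,s4}.
{s0,s1,s2,s3,s4} is among them.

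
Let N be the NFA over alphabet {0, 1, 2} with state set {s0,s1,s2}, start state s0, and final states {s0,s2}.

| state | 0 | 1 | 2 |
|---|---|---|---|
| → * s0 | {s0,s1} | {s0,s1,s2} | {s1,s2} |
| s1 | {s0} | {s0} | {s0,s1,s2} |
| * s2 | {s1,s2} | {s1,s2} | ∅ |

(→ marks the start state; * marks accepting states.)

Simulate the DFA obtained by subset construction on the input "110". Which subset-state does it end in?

{s0,s1,s2}

Start: {s0}.
δ(s0,1) = {s0,s1,s2}.
Union: {s0,s1,s2}.
After 1: {s0,s1,s2}.
δ(s0,1) = {s0,s1,s2}; δ(s1,1) = {s0}; δ(s2,1) = {s1,s2}.
Union: {s0,s1,s2}.
After 1: {s0,s1,s2}.
δ(s0,0) = {s0,s1}; δ(s1,0) = {s0}; δ(s2,0) = {s1,s2}.
Union: {s0,s1,s2}.
After 0: {s0,s1,s2}.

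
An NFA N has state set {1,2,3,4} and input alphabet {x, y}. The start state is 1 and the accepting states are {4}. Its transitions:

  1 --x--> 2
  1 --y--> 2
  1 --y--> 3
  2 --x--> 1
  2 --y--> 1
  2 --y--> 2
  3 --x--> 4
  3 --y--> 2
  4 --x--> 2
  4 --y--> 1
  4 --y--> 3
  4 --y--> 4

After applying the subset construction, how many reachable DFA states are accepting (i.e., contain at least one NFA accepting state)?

3

Start state of the DFA: {1}.
{1} --x--> {2}  [new]
{1} --y--> {2,3}  [new]
{2} --x--> {1}  [seen]
{2} --y--> {1,2}  [new]
{2,3} --x--> {1,4}  [new]
{2,3} --y--> {1,2}  [seen]
{1,2} --x--> {1,2}  [seen]
{1,2} --y--> {1,2,3}  [new]
{1,4} --x--> {2}  [seen]
{1,4} --y--> {1,2,3,4}  [new]
{1,2,3} --x--> {1,2,4}  [new]
{1,2,3} --y--> {1,2,3}  [seen]
{1,2,3,4} --x--> {1,2,4}  [seen]
{1,2,3,4} --y--> {1,2,3,4}  [seen]
{1,2,4} --x--> {1,2}  [seen]
{1,2,4} --y--> {1,2,3,4}  [seen]
Reachable DFA states: {1}, {2}, {2,3}, {1,2}, {1,4}, {1,2,3}, {1,2,3,4}, {1,2,4}.
Accepting DFA states (contain an NFA accepting state): {1,4}, {1,2,3,4}, {1,2,4}.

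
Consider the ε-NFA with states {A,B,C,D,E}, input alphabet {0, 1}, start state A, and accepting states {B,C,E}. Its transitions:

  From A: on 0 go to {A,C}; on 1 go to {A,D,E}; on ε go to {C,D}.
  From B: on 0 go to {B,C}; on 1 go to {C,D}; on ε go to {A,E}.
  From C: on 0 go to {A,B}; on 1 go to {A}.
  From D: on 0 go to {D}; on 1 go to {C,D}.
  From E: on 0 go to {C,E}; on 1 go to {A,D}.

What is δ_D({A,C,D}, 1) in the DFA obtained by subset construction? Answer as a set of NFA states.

{A,C,D,E}

δ(A,1) = {A,D,E}; δ(C,1) = {A}; δ(D,1) = {C,D}.
Union: {A,C,D,E}.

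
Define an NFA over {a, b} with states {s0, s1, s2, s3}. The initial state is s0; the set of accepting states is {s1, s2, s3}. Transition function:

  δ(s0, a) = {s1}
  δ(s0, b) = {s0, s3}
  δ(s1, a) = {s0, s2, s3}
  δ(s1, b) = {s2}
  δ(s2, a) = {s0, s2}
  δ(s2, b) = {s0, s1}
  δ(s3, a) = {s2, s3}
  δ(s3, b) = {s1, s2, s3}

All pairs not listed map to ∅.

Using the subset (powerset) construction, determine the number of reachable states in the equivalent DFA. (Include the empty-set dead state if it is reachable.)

11

Start state of the DFA: {s0}.
{s0} --a--> {s1}  [new]
{s0} --b--> {s0, s3}  [new]
{s1} --a--> {s0, s2, s3}  [new]
{s1} --b--> {s2}  [new]
{s0, s3} --a--> {s1, s2, s3}  [new]
{s0, s3} --b--> {s0, s1, s2, s3}  [new]
{s0, s2, s3} --a--> {s0, s1, s2, s3}  [seen]
{s0, s2, s3} --b--> {s0, s1, s2, s3}  [seen]
{s2} --a--> {s0, s2}  [new]
{s2} --b--> {s0, s1}  [new]
{s1, s2, s3} --a--> {s0, s2, s3}  [seen]
{s1, s2, s3} --b--> {s0, s1, s2, s3}  [seen]
{s0, s1, s2, s3} --a--> {s0, s1, s2, s3}  [seen]
{s0, s1, s2, s3} --b--> {s0, s1, s2, s3}  [seen]
{s0, s2} --a--> {s0, s1, s2}  [new]
{s0, s2} --b--> {s0, s1, s3}  [new]
{s0, s1} --a--> {s0, s1, s2, s3}  [seen]
{s0, s1} --b--> {s0, s2, s3}  [seen]
{s0, s1, s2} --a--> {s0, s1, s2, s3}  [seen]
{s0, s1, s2} --b--> {s0, s1, s2, s3}  [seen]
{s0, s1, s3} --a--> {s0, s1, s2, s3}  [seen]
{s0, s1, s3} --b--> {s0, s1, s2, s3}  [seen]
Reachable DFA states: {s0}, {s1}, {s0, s3}, {s0, s2, s3}, {s2}, {s1, s2, s3}, {s0, s1, s2, s3}, {s0, s2}, {s0, s1}, {s0, s1, s2}, {s0, s1, s3}.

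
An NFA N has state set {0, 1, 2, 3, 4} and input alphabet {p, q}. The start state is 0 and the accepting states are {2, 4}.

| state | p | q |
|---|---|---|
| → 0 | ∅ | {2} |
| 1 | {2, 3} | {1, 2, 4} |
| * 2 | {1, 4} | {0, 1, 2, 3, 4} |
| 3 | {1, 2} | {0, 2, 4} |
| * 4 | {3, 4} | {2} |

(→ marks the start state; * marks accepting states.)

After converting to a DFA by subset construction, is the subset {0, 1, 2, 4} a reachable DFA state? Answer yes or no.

Start state of the DFA: {0}.
{0} --p--> ∅  [new]
{0} --q--> {2}  [new]
∅ --p--> ∅  [seen]
∅ --q--> ∅  [seen]
{2} --p--> {1, 4}  [new]
{2} --q--> {0, 1, 2, 3, 4}  [new]
{1, 4} --p--> {2, 3, 4}  [new]
{1, 4} --q--> {1, 2, 4}  [new]
{0, 1, 2, 3, 4} --p--> {1, 2, 3, 4}  [new]
{0, 1, 2, 3, 4} --q--> {0, 1, 2, 3, 4}  [seen]
{2, 3, 4} --p--> {1, 2, 3, 4}  [seen]
{2, 3, 4} --q--> {0, 1, 2, 3, 4}  [seen]
{1, 2, 4} --p--> {1, 2, 3, 4}  [seen]
{1, 2, 4} --q--> {0, 1, 2, 3, 4}  [seen]
{1, 2, 3, 4} --p--> {1, 2, 3, 4}  [seen]
{1, 2, 3, 4} --q--> {0, 1, 2, 3, 4}  [seen]
Reachable DFA states: {0}, ∅, {2}, {1, 4}, {0, 1, 2, 3, 4}, {2, 3, 4}, {1, 2, 4}, {1, 2, 3, 4}.
{0, 1, 2, 4} is not among them.

no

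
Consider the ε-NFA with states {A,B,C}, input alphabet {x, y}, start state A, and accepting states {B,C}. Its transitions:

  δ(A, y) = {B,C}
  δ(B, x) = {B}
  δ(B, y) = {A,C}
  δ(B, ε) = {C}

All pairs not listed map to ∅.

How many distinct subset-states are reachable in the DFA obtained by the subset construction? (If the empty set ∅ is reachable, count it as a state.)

4

Start state of the DFA: {A} (ε-closure of the NFA start).
{A} --x--> ∅  [new]
{A} --y--> {B,C}  [new]
∅ --x--> ∅  [seen]
∅ --y--> ∅  [seen]
{B,C} --x--> {B,C}  [seen]
{B,C} --y--> {A,C}  [new]
{A,C} --x--> ∅  [seen]
{A,C} --y--> {B,C}  [seen]
Reachable DFA states: {A}, ∅, {B,C}, {A,C}.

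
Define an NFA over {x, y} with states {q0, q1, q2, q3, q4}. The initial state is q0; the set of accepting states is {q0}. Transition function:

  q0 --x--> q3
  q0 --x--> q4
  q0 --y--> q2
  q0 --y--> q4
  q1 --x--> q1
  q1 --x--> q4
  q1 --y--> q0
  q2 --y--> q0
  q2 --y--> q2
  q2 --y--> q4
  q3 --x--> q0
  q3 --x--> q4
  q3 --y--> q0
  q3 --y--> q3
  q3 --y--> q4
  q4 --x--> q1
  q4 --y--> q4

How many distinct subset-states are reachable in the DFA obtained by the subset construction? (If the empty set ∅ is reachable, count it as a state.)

12

Start state of the DFA: {q0}.
{q0} --x--> {q3, q4}  [new]
{q0} --y--> {q2, q4}  [new]
{q3, q4} --x--> {q0, q1, q4}  [new]
{q3, q4} --y--> {q0, q3, q4}  [new]
{q2, q4} --x--> {q1}  [new]
{q2, q4} --y--> {q0, q2, q4}  [new]
{q0, q1, q4} --x--> {q1, q3, q4}  [new]
{q0, q1, q4} --y--> {q0, q2, q4}  [seen]
{q0, q3, q4} --x--> {q0, q1, q3, q4}  [new]
{q0, q3, q4} --y--> {q0, q2, q3, q4}  [new]
{q1} --x--> {q1, q4}  [new]
{q1} --y--> {q0}  [seen]
{q0, q2, q4} --x--> {q1, q3, q4}  [seen]
{q0, q2, q4} --y--> {q0, q2, q4}  [seen]
{q1, q3, q4} --x--> {q0, q1, q4}  [seen]
{q1, q3, q4} --y--> {q0, q3, q4}  [seen]
{q0, q1, q3, q4} --x--> {q0, q1, q3, q4}  [seen]
{q0, q1, q3, q4} --y--> {q0, q2, q3, q4}  [seen]
{q0, q2, q3, q4} --x--> {q0, q1, q3, q4}  [seen]
{q0, q2, q3, q4} --y--> {q0, q2, q3, q4}  [seen]
{q1, q4} --x--> {q1, q4}  [seen]
{q1, q4} --y--> {q0, q4}  [new]
{q0, q4} --x--> {q1, q3, q4}  [seen]
{q0, q4} --y--> {q2, q4}  [seen]
Reachable DFA states: {q0}, {q3, q4}, {q2, q4}, {q0, q1, q4}, {q0, q3, q4}, {q1}, {q0, q2, q4}, {q1, q3, q4}, {q0, q1, q3, q4}, {q0, q2, q3, q4}, {q1, q4}, {q0, q4}.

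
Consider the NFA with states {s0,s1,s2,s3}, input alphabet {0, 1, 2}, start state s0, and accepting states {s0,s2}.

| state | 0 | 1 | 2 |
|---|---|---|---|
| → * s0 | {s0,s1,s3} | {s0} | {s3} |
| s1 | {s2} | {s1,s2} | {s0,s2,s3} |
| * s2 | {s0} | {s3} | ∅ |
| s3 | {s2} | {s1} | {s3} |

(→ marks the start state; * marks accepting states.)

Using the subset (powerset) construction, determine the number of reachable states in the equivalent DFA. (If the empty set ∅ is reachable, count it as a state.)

14

Start state of the DFA: {s0}.
{s0} --0--> {s0,s1,s3}  [new]
{s0} --1--> {s0}  [seen]
{s0} --2--> {s3}  [new]
{s0,s1,s3} --0--> {s0,s1,s2,s3}  [new]
{s0,s1,s3} --1--> {s0,s1,s2}  [new]
{s0,s1,s3} --2--> {s0,s2,s3}  [new]
{s3} --0--> {s2}  [new]
{s3} --1--> {s1}  [new]
{s3} --2--> {s3}  [seen]
{s0,s1,s2,s3} --0--> {s0,s1,s2,s3}  [seen]
{s0,s1,s2,s3} --1--> {s0,s1,s2,s3}  [seen]
{s0,s1,s2,s3} --2--> {s0,s2,s3}  [seen]
{s0,s1,s2} --0--> {s0,s1,s2,s3}  [seen]
{s0,s1,s2} --1--> {s0,s1,s2,s3}  [seen]
{s0,s1,s2} --2--> {s0,s2,s3}  [seen]
{s0,s2,s3} --0--> {s0,s1,s2,s3}  [seen]
{s0,s2,s3} --1--> {s0,s1,s3}  [seen]
{s0,s2,s3} --2--> {s3}  [seen]
{s2} --0--> {s0}  [seen]
{s2} --1--> {s3}  [seen]
{s2} --2--> ∅  [new]
{s1} --0--> {s2}  [seen]
{s1} --1--> {s1,s2}  [new]
{s1} --2--> {s0,s2,s3}  [seen]
∅ --0--> ∅  [seen]
∅ --1--> ∅  [seen]
∅ --2--> ∅  [seen]
{s1,s2} --0--> {s0,s2}  [new]
{s1,s2} --1--> {s1,s2,s3}  [new]
{s1,s2} --2--> {s0,s2,s3}  [seen]
{s0,s2} --0--> {s0,s1,s3}  [seen]
{s0,s2} --1--> {s0,s3}  [new]
{s0,s2} --2--> {s3}  [seen]
{s1,s2,s3} --0--> {s0,s2}  [seen]
{s1,s2,s3} --1--> {s1,s2,s3}  [seen]
{s1,s2,s3} --2--> {s0,s2,s3}  [seen]
{s0,s3} --0--> {s0,s1,s2,s3}  [seen]
{s0,s3} --1--> {s0,s1}  [new]
{s0,s3} --2--> {s3}  [seen]
{s0,s1} --0--> {s0,s1,s2,s3}  [seen]
{s0,s1} --1--> {s0,s1,s2}  [seen]
{s0,s1} --2--> {s0,s2,s3}  [seen]
Reachable DFA states: {s0}, {s0,s1,s3}, {s3}, {s0,s1,s2,s3}, {s0,s1,s2}, {s0,s2,s3}, {s2}, {s1}, ∅, {s1,s2}, {s0,s2}, {s1,s2,s3}, {s0,s3}, {s0,s1}.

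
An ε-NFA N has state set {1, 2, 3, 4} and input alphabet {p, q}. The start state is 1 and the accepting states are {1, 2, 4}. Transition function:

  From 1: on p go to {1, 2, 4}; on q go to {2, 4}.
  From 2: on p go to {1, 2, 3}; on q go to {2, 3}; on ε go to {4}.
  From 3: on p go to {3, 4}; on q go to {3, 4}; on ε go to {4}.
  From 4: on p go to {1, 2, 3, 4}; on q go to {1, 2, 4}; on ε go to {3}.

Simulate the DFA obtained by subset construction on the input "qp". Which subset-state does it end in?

{1, 2, 3, 4}

Start: {1}.
δ(1,q) = {2, 4}.
Union: {2, 4}.
ε-closure gives {2, 3, 4}.
After q: {2, 3, 4}.
δ(2,p) = {1, 2, 3}; δ(3,p) = {3, 4}; δ(4,p) = {1, 2, 3, 4}.
Union: {1, 2, 3, 4}.
After p: {1, 2, 3, 4}.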